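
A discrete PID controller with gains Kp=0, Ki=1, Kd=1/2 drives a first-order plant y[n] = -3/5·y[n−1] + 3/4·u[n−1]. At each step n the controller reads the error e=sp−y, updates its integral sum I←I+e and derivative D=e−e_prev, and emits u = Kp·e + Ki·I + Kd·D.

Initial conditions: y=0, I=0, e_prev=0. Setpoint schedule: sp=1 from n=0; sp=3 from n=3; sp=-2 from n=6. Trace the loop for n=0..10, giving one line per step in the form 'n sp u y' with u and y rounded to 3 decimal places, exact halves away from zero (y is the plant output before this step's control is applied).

(exact arithmetic carried between steps; '≈' marks a value shown rounded to 6 d.p. or computed from one; I and e_prev carry over from the previous line; the table rounds u and y to 3 d.p., halves away from zero)
n=0: y=0, sp=1, e=sp−y=1; I=1, D=e−e_prev=1; u=0·1+1·1+1/2·1=1.5; next y=-3/5·0+3/4·1.5=1.125
n=1: y=1.125, sp=1, e=sp−y=-0.125; I=0.875, D=e−e_prev=-1.125; u=0·(-0.125)+1·0.875+1/2·(-1.125)=0.3125; next y=-3/5·1.125+3/4·0.3125=-0.440625
n=2: y=-0.440625, sp=1, e=sp−y=1.440625; I=2.315625, D=e−e_prev=1.565625; u=0·1.440625+1·2.315625+1/2·1.565625≈3.098438; next y=-3/5·(-0.440625)+3/4·3.098438≈2.588203
n=3: y≈2.588203, sp=3, e=sp−y≈0.411797; I≈2.727422, D=e−e_prev≈-1.028828; u=0·0.411797+1·2.727422+1/2·(-1.028828)≈2.213008; next y=-3/5·2.588203+3/4·2.213008≈0.106834
n=4: y≈0.106834, sp=3, e=sp−y≈2.893166; I≈5.620588, D=e−e_prev≈2.481369; u=0·2.893166+1·5.620588+1/2·2.481369≈6.861272; next y=-3/5·0.106834+3/4·6.861272≈5.081854
n=5: y≈5.081854, sp=3, e=sp−y≈-2.081854; I≈3.538734, D=e−e_prev≈-4.975020; u=0·(-2.081854)+1·3.538734+1/2·(-4.975020)≈1.051224; next y=-3/5·5.081854+3/4·1.051224≈-2.260694
n=6: y≈-2.260694, sp=-2, e=sp−y≈0.260694; I≈3.799428, D=e−e_prev≈2.342548; u=0·0.260694+1·3.799428+1/2·2.342548≈4.970703; next y=-3/5·(-2.260694)+3/4·4.970703≈5.084444
n=7: y≈5.084444, sp=-2, e=sp−y≈-7.084444; I≈-3.285015, D=e−e_prev≈-7.345138; u=0·(-7.084444)+1·(-3.285015)+1/2·(-7.345138)≈-6.957584; next y=-3/5·5.084444+3/4·(-6.957584)≈-8.268854
n=8: y≈-8.268854, sp=-2, e=sp−y≈6.268854; I≈2.983839, D=e−e_prev≈13.353298; u=0·6.268854+1·2.983839+1/2·13.353298≈9.660488; next y=-3/5·(-8.268854)+3/4·9.660488≈12.206679
n=9: y≈12.206679, sp=-2, e=sp−y≈-14.206679; I≈-11.222839, D=e−e_prev≈-20.475533; u=0·(-14.206679)+1·(-11.222839)+1/2·(-20.475533)≈-21.460606; next y=-3/5·12.206679+3/4·(-21.460606)≈-23.419462
n=10: y≈-23.419462, sp=-2, e=sp−y≈21.419462; I≈10.196622, D=e−e_prev≈35.626140; u=0·21.419462+1·10.196622+1/2·35.626140≈28.009692; next y=-3/5·(-23.419462)+3/4·28.009692≈35.058946

0 1 1.500 0.000
1 1 0.313 1.125
2 1 3.098 -0.441
3 3 2.213 2.588
4 3 6.861 0.107
5 3 1.051 5.082
6 -2 4.971 -2.261
7 -2 -6.958 5.084
8 -2 9.660 -8.269
9 -2 -21.461 12.207
10 -2 28.010 -23.419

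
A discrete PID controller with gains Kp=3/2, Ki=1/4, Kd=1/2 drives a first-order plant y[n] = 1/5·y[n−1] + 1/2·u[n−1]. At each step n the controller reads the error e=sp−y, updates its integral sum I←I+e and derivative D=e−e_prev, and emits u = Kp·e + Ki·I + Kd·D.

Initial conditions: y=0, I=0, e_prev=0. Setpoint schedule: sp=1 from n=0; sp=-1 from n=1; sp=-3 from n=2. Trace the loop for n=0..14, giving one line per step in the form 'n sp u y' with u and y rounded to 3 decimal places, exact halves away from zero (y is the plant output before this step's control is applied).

0 1 2.250 0.000
1 -1 -5.031 1.125
2 -3 -0.815 -2.291
3 -3 -4.906 -0.866
4 -3 -0.766 -2.626
5 -3 -5.605 -0.908
6 -3 -0.598 -2.984
7 -3 -6.339 -0.896
8 -3 -0.302 -3.349
9 -3 -7.129 -0.821
10 -3 0.133 -3.729
11 -3 -8.000 -0.679
12 -3 0.722 -4.136
13 -3 -8.979 -0.466
14 -3 1.485 -4.583

(exact arithmetic carried between steps; '≈' marks a value shown rounded to 6 d.p. or computed from one; I and e_prev carry over from the previous line; the table rounds u and y to 3 d.p., halves away from zero)
n=0: y=0, sp=1, e=sp−y=1; I=1, D=e−e_prev=1; u=3/2·1+1/4·1+1/2·1=2.25; next y=1/5·0+1/2·2.25=1.125
n=1: y=1.125, sp=-1, e=sp−y=-2.125; I=-1.125, D=e−e_prev=-3.125; u=3/2·(-2.125)+1/4·(-1.125)+1/2·(-3.125)=-5.03125; next y=1/5·1.125+1/2·(-5.03125)=-2.290625
n=2: y=-2.290625, sp=-3, e=sp−y=-0.709375; I=-1.834375, D=e−e_prev=1.415625; u=3/2·(-0.709375)+1/4·(-1.834375)+1/2·1.415625≈-0.814844; next y=1/5·(-2.290625)+1/2·(-0.814844)≈-0.865547
n=3: y≈-0.865547, sp=-3, e=sp−y≈-2.134453; I≈-3.968828, D=e−e_prev≈-1.425078; u=3/2·(-2.134453)+1/4·(-3.968828)+1/2·(-1.425078)≈-4.906426; next y=1/5·(-0.865547)+1/2·(-4.906426)≈-2.626322
n=4: y≈-2.626322, sp=-3, e=sp−y≈-0.373678; I≈-4.342506, D=e−e_prev≈1.760775; u=3/2·(-0.373678)+1/4·(-4.342506)+1/2·1.760775≈-0.765755; next y=1/5·(-2.626322)+1/2·(-0.765755)≈-0.908142
n=5: y≈-0.908142, sp=-3, e=sp−y≈-2.091858; I≈-6.434364, D=e−e_prev≈-1.718180; u=3/2·(-2.091858)+1/4·(-6.434364)+1/2·(-1.718180)≈-5.605468; next y=1/5·(-0.908142)+1/2·(-5.605468)≈-2.984362
n=6: y≈-2.984362, sp=-3, e=sp−y≈-0.015638; I≈-6.450001, D=e−e_prev≈2.076220; u=3/2·(-0.015638)+1/4·(-6.450001)+1/2·2.076220≈-0.597847; next y=1/5·(-2.984362)+1/2·(-0.597847)≈-0.895796
n=7: y≈-0.895796, sp=-3, e=sp−y≈-2.104204; I≈-8.554206, D=e−e_prev≈-2.088566; u=3/2·(-2.104204)+1/4·(-8.554206)+1/2·(-2.088566)≈-6.339141; next y=1/5·(-0.895796)+1/2·(-6.339141)≈-3.348730
n=8: y≈-3.348730, sp=-3, e=sp−y≈0.348730; I≈-8.205476, D=e−e_prev≈2.452934; u=3/2·0.348730+1/4·(-8.205476)+1/2·2.452934≈-0.301808; next y=1/5·(-3.348730)+1/2·(-0.301808)≈-0.820650
n=9: y≈-0.820650, sp=-3, e=sp−y≈-2.179350; I≈-10.384826, D=e−e_prev≈-2.528080; u=3/2·(-2.179350)+1/4·(-10.384826)+1/2·(-2.528080)≈-7.129272; next y=1/5·(-0.820650)+1/2·(-7.129272)≈-3.728766
n=10: y≈-3.728766, sp=-3, e=sp−y≈0.728766; I≈-9.656060, D=e−e_prev≈2.908116; u=3/2·0.728766+1/4·(-9.656060)+1/2·2.908116≈0.133192; next y=1/5·(-3.728766)+1/2·0.133192≈-0.679157
n=11: y≈-0.679157, sp=-3, e=sp−y≈-2.320843; I≈-11.976903, D=e−e_prev≈-3.049609; u=3/2·(-2.320843)+1/4·(-11.976903)+1/2·(-3.049609)≈-8.000294; next y=1/5·(-0.679157)+1/2·(-8.000294)≈-4.135978
n=12: y≈-4.135978, sp=-3, e=sp−y≈1.135978; I≈-10.840925, D=e−e_prev≈3.456821; u=3/2·1.135978+1/4·(-10.840925)+1/2·3.456821≈0.722147; next y=1/5·(-4.135978)+1/2·0.722147≈-0.466122
n=13: y≈-0.466122, sp=-3, e=sp−y≈-2.533878; I≈-13.374802, D=e−e_prev≈-3.669856; u=3/2·(-2.533878)+1/4·(-13.374802)+1/2·(-3.669856)≈-8.979446; next y=1/5·(-0.466122)+1/2·(-8.979446)≈-4.582947
n=14: y≈-4.582947, sp=-3, e=sp−y≈1.582947; I≈-11.791855, D=e−e_prev≈4.116825; u=3/2·1.582947+1/4·(-11.791855)+1/2·4.116825≈1.484870; next y=1/5·(-4.582947)+1/2·1.484870≈-0.174155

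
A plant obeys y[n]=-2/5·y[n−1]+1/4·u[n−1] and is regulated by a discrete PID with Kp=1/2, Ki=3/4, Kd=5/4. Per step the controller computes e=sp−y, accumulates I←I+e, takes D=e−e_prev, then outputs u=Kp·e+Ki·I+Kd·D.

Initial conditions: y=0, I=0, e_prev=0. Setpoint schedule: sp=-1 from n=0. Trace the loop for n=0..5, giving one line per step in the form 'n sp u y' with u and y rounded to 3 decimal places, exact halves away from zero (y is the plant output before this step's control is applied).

0 -1 -2.500 0.000
1 -1 -0.438 -0.625
2 -1 -3.414 0.141
3 -1 -0.687 -0.910
4 -1 -4.822 0.192
5 -1 -0.652 -1.282

(exact arithmetic carried between steps; '≈' marks a value shown rounded to 6 d.p. or computed from one; I and e_prev carry over from the previous line; the table rounds u and y to 3 d.p., halves away from zero)
n=0: y=0, sp=-1, e=sp−y=-1; I=-1, D=e−e_prev=-1; u=1/2·(-1)+3/4·(-1)+5/4·(-1)=-2.5; next y=-2/5·0+1/4·(-2.5)=-0.625
n=1: y=-0.625, sp=-1, e=sp−y=-0.375; I=-1.375, D=e−e_prev=0.625; u=1/2·(-0.375)+3/4·(-1.375)+5/4·0.625=-0.4375; next y=-2/5·(-0.625)+1/4·(-0.4375)=0.140625
n=2: y=0.140625, sp=-1, e=sp−y=-1.140625; I=-2.515625, D=e−e_prev=-0.765625; u=1/2·(-1.140625)+3/4·(-2.515625)+5/4·(-0.765625)≈-3.414063; next y=-2/5·0.140625+1/4·(-3.414063)≈-0.909766
n=3: y≈-0.909766, sp=-1, e=sp−y≈-0.090234; I≈-2.605859, D=e−e_prev≈1.050391; u=1/2·(-0.090234)+3/4·(-2.605859)+5/4·1.050391≈-0.686523; next y=-2/5·(-0.909766)+1/4·(-0.686523)≈0.192275
n=4: y≈0.192275, sp=-1, e=sp−y≈-1.192275; I≈-3.798135, D=e−e_prev≈-1.102041; u=1/2·(-1.192275)+3/4·(-3.798135)+5/4·(-1.102041)≈-4.822290; next y=-2/5·0.192275+1/4·(-4.822290)≈-1.282483
n=5: y≈-1.282483, sp=-1, e=sp−y≈0.282483; I≈-3.515652, D=e−e_prev≈1.474758; u=1/2·0.282483+3/4·(-3.515652)+5/4·1.474758≈-0.652050; next y=-2/5·(-1.282483)+1/4·(-0.652050)≈0.349981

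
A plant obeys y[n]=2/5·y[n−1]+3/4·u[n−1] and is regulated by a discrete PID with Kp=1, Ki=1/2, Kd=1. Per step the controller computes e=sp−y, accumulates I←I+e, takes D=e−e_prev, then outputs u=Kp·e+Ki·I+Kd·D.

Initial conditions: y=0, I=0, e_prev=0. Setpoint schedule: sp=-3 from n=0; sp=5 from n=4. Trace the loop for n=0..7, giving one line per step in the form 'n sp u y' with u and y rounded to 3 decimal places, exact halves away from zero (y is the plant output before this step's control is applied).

0 -3 -7.500 0.000
1 -3 8.063 -5.625
2 -3 -19.805 3.797
3 -3 29.048 -13.335
4 5 -37.383 16.452
5 5 73.449 -21.457
6 5 -121.133 46.504
7 5 222.957 -72.248

(exact arithmetic carried between steps; '≈' marks a value shown rounded to 6 d.p. or computed from one; I and e_prev carry over from the previous line; the table rounds u and y to 3 d.p., halves away from zero)
n=0: y=0, sp=-3, e=sp−y=-3; I=-3, D=e−e_prev=-3; u=1·(-3)+1/2·(-3)+1·(-3)=-7.5; next y=2/5·0+3/4·(-7.5)=-5.625
n=1: y=-5.625, sp=-3, e=sp−y=2.625; I=-0.375, D=e−e_prev=5.625; u=1·2.625+1/2·(-0.375)+1·5.625=8.0625; next y=2/5·(-5.625)+3/4·8.0625=3.796875
n=2: y=3.796875, sp=-3, e=sp−y=-6.796875; I=-7.171875, D=e−e_prev=-9.421875; u=1·(-6.796875)+1/2·(-7.171875)+1·(-9.421875)≈-19.804688; next y=2/5·3.796875+3/4·(-19.804688)≈-13.334766
n=3: y≈-13.334766, sp=-3, e=sp−y≈10.334766; I≈3.162891, D=e−e_prev≈17.131641; u=1·10.334766+1/2·3.162891+1·17.131641≈29.047852; next y=2/5·(-13.334766)+3/4·29.047852≈16.451982
n=4: y≈16.451982, sp=5, e=sp−y≈-11.451982; I≈-8.289092, D=e−e_prev≈-21.786748; u=1·(-11.451982)+1/2·(-8.289092)+1·(-21.786748)≈-37.383276; next y=2/5·16.451982+3/4·(-37.383276)≈-21.456664
n=5: y≈-21.456664, sp=5, e=sp−y≈26.456664; I≈18.167573, D=e−e_prev≈37.908647; u=1·26.456664+1/2·18.167573+1·37.908647≈73.449097; next y=2/5·(-21.456664)+3/4·73.449097≈46.504157
n=6: y≈46.504157, sp=5, e=sp−y≈-41.504157; I≈-23.336585, D=e−e_prev≈-67.960822; u=1·(-41.504157)+1/2·(-23.336585)+1·(-67.960822)≈-121.133271; next y=2/5·46.504157+3/4·(-121.133271)≈-72.248290
n=7: y≈-72.248290, sp=5, e=sp−y≈77.248290; I≈53.911706, D=e−e_prev≈118.752448; u=1·77.248290+1/2·53.911706+1·118.752448≈222.956591; next y=2/5·(-72.248290)+3/4·222.956591≈138.318127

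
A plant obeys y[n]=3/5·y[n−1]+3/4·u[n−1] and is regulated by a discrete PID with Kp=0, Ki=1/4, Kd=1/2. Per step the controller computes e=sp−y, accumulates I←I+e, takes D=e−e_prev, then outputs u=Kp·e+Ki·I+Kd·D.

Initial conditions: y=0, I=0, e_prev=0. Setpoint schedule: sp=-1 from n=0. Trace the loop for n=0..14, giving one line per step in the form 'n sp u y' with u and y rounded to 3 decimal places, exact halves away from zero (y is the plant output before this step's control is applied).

(exact arithmetic carried between steps; '≈' marks a value shown rounded to 6 d.p. or computed from one; I and e_prev carry over from the previous line; the table rounds u and y to 3 d.p., halves away from zero)
n=0: y=0, sp=-1, e=sp−y=-1; I=-1, D=e−e_prev=-1; u=0·(-1)+1/4·(-1)+1/2·(-1)=-0.75; next y=3/5·0+3/4·(-0.75)=-0.5625
n=1: y=-0.5625, sp=-1, e=sp−y=-0.4375; I=-1.4375, D=e−e_prev=0.5625; u=0·(-0.4375)+1/4·(-1.4375)+1/2·0.5625=-0.078125; next y=3/5·(-0.5625)+3/4·(-0.078125)≈-0.396094
n=2: y≈-0.396094, sp=-1, e=sp−y≈-0.603906; I≈-2.041406, D=e−e_prev≈-0.166406; u=0·(-0.603906)+1/4·(-2.041406)+1/2·(-0.166406)≈-0.593555; next y=3/5·(-0.396094)+3/4·(-0.593555)≈-0.682822
n=3: y≈-0.682822, sp=-1, e=sp−y≈-0.317178; I≈-2.358584, D=e−e_prev≈0.286729; u=0·(-0.317178)+1/4·(-2.358584)+1/2·0.286729≈-0.446282; next y=3/5·(-0.682822)+3/4·(-0.446282)≈-0.744405
n=4: y≈-0.744405, sp=-1, e=sp−y≈-0.255595; I≈-2.614179, D=e−e_prev≈0.061582; u=0·(-0.255595)+1/4·(-2.614179)+1/2·0.061582≈-0.622754; next y=3/5·(-0.744405)+3/4·(-0.622754)≈-0.913708
n=5: y≈-0.913708, sp=-1, e=sp−y≈-0.086292; I≈-2.700471, D=e−e_prev≈0.169303; u=0·(-0.086292)+1/4·(-2.700471)+1/2·0.169303≈-0.590466; next y=3/5·(-0.913708)+3/4·(-0.590466)≈-0.991074
n=6: y≈-0.991074, sp=-1, e=sp−y≈-0.008926; I≈-2.709397, D=e−e_prev≈0.077366; u=0·(-0.008926)+1/4·(-2.709397)+1/2·0.077366≈-0.638666; next y=3/5·(-0.991074)+3/4·(-0.638666)≈-1.073644
n=7: y≈-1.073644, sp=-1, e=sp−y≈0.073644; I≈-2.635753, D=e−e_prev≈0.082570; u=0·0.073644+1/4·(-2.635753)+1/2·0.082570≈-0.617653; next y=3/5·(-1.073644)+3/4·(-0.617653)≈-1.107426
n=8: y≈-1.107426, sp=-1, e=sp−y≈0.107426; I≈-2.528326, D=e−e_prev≈0.033782; u=0·0.107426+1/4·(-2.528326)+1/2·0.033782≈-0.615190; next y=3/5·(-1.107426)+3/4·(-0.615190)≈-1.125849
n=9: y≈-1.125849, sp=-1, e=sp−y≈0.125849; I≈-2.402478, D=e−e_prev≈0.018422; u=0·0.125849+1/4·(-2.402478)+1/2·0.018422≈-0.591408; next y=3/5·(-1.125849)+3/4·(-0.591408)≈-1.119065
n=10: y≈-1.119065, sp=-1, e=sp−y≈0.119065; I≈-2.283412, D=e−e_prev≈-0.006783; u=0·0.119065+1/4·(-2.283412)+1/2·(-0.006783)≈-0.574245; next y=3/5·(-1.119065)+3/4·(-0.574245)≈-1.102123
n=11: y≈-1.102123, sp=-1, e=sp−y≈0.102123; I≈-2.181289, D=e−e_prev≈-0.016943; u=0·0.102123+1/4·(-2.181289)+1/2·(-0.016943)≈-0.553794; next y=3/5·(-1.102123)+3/4·(-0.553794)≈-1.076619
n=12: y≈-1.076619, sp=-1, e=sp−y≈0.076619; I≈-2.104670, D=e−e_prev≈-0.025504; u=0·0.076619+1/4·(-2.104670)+1/2·(-0.025504)≈-0.538920; next y=3/5·(-1.076619)+3/4·(-0.538920)≈-1.050161
n=13: y≈-1.050161, sp=-1, e=sp−y≈0.050161; I≈-2.054509, D=e−e_prev≈-0.026458; u=0·0.050161+1/4·(-2.054509)+1/2·(-0.026458)≈-0.526856; next y=3/5·(-1.050161)+3/4·(-0.526856)≈-1.025239
n=14: y≈-1.025239, sp=-1, e=sp−y≈0.025239; I≈-2.029271, D=e−e_prev≈-0.024922; u=0·0.025239+1/4·(-2.029271)+1/2·(-0.024922)≈-0.519779; next y=3/5·(-1.025239)+3/4·(-0.519779)≈-1.004977

0 -1 -0.750 0.000
1 -1 -0.078 -0.563
2 -1 -0.594 -0.396
3 -1 -0.446 -0.683
4 -1 -0.623 -0.744
5 -1 -0.590 -0.914
6 -1 -0.639 -0.991
7 -1 -0.618 -1.074
8 -1 -0.615 -1.107
9 -1 -0.591 -1.126
10 -1 -0.574 -1.119
11 -1 -0.554 -1.102
12 -1 -0.539 -1.077
13 -1 -0.527 -1.050
14 -1 -0.520 -1.025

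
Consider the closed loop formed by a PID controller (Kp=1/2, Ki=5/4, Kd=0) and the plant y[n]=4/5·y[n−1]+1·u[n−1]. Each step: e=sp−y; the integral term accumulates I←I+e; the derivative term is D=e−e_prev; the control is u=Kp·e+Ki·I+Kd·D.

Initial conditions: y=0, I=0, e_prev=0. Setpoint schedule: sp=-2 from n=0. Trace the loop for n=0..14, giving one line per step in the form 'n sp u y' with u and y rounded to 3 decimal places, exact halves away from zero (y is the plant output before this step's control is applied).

(exact arithmetic carried between steps; '≈' marks a value shown rounded to 6 d.p. or computed from one; I and e_prev carry over from the previous line; the table rounds u and y to 3 d.p., halves away from zero)
n=0: y=0, sp=-2, e=sp−y=-2; I=-2, D=e−e_prev=-2; u=1/2·(-2)+5/4·(-2)+0·(-2)=-3.5; next y=4/5·0+1·(-3.5)=-3.5
n=1: y=-3.5, sp=-2, e=sp−y=1.5; I=-0.5, D=e−e_prev=3.5; u=1/2·1.5+5/4·(-0.5)+0·3.5=0.125; next y=4/5·(-3.5)+1·0.125=-2.675
n=2: y=-2.675, sp=-2, e=sp−y=0.675; I=0.175, D=e−e_prev=-0.825; u=1/2·0.675+5/4·0.175+0·(-0.825)=0.55625; next y=4/5·(-2.675)+1·0.55625=-1.58375
n=3: y=-1.58375, sp=-2, e=sp−y=-0.41625; I=-0.24125, D=e−e_prev=-1.09125; u=1/2·(-0.41625)+5/4·(-0.24125)+0·(-1.09125)≈-0.509688; next y=4/5·(-1.58375)+1·(-0.509688)≈-1.776688
n=4: y≈-1.776688, sp=-2, e=sp−y≈-0.223313; I≈-0.464563, D=e−e_prev≈0.192938; u=1/2·(-0.223313)+5/4·(-0.464563)+0·0.192938≈-0.692359; next y=4/5·(-1.776688)+1·(-0.692359)≈-2.113709
n=5: y≈-2.113709, sp=-2, e=sp−y≈0.113709; I≈-0.350853, D=e−e_prev≈0.337022; u=1/2·0.113709+5/4·(-0.350853)+0·0.337022≈-0.381712; next y=4/5·(-2.113709)+1·(-0.381712)≈-2.072679
n=6: y≈-2.072679, sp=-2, e=sp−y≈0.072679; I≈-0.278174, D=e−e_prev≈-0.041030; u=1/2·0.072679+5/4·(-0.278174)+0·(-0.041030)≈-0.311378; next y=4/5·(-2.072679)+1·(-0.311378)≈-1.969521
n=7: y≈-1.969521, sp=-2, e=sp−y≈-0.030479; I≈-0.308653, D=e−e_prev≈-0.103158; u=1/2·(-0.030479)+5/4·(-0.308653)+0·(-0.103158)≈-0.401055; next y=4/5·(-1.969521)+1·(-0.401055)≈-1.976672
n=8: y≈-1.976672, sp=-2, e=sp−y≈-0.023328; I≈-0.331980, D=e−e_prev≈0.007151; u=1/2·(-0.023328)+5/4·(-0.331980)+0·0.007151≈-0.426639; next y=4/5·(-1.976672)+1·(-0.426639)≈-2.007977
n=9: y≈-2.007977, sp=-2, e=sp−y≈0.007977; I≈-0.324003, D=e−e_prev≈0.031305; u=1/2·0.007977+5/4·(-0.324003)+0·0.031305≈-0.401015; next y=4/5·(-2.007977)+1·(-0.401015)≈-2.007397
n=10: y≈-2.007397, sp=-2, e=sp−y≈0.007397; I≈-0.316606, D=e−e_prev≈-0.000580; u=1/2·0.007397+5/4·(-0.316606)+0·(-0.000580)≈-0.392059; next y=4/5·(-2.007397)+1·(-0.392059)≈-1.997977
n=11: y≈-1.997977, sp=-2, e=sp−y≈-0.002023; I≈-0.318629, D=e−e_prev≈-0.009420; u=1/2·(-0.002023)+5/4·(-0.318629)+0·(-0.009420)≈-0.399298; next y=4/5·(-1.997977)+1·(-0.399298)≈-1.997680
n=12: y≈-1.997680, sp=-2, e=sp−y≈-0.002320; I≈-0.320950, D=e−e_prev≈-0.000297; u=1/2·(-0.002320)+5/4·(-0.320950)+0·(-0.000297)≈-0.402347; next y=4/5·(-1.997680)+1·(-0.402347)≈-2.000491
n=13: y≈-2.000491, sp=-2, e=sp−y≈0.000491; I≈-0.320459, D=e−e_prev≈0.002811; u=1/2·0.000491+5/4·(-0.320459)+0·0.002811≈-0.400328; next y=4/5·(-2.000491)+1·(-0.400328)≈-2.000721
n=14: y≈-2.000721, sp=-2, e=sp−y≈0.000721; I≈-0.319738, D=e−e_prev≈0.000230; u=1/2·0.000721+5/4·(-0.319738)+0·0.000230≈-0.399312; next y=4/5·(-2.000721)+1·(-0.399312)≈-1.999889

0 -2 -3.500 0.000
1 -2 0.125 -3.500
2 -2 0.556 -2.675
3 -2 -0.510 -1.584
4 -2 -0.692 -1.777
5 -2 -0.382 -2.114
6 -2 -0.311 -2.073
7 -2 -0.401 -1.970
8 -2 -0.427 -1.977
9 -2 -0.401 -2.008
10 -2 -0.392 -2.007
11 -2 -0.399 -1.998
12 -2 -0.402 -1.998
13 -2 -0.400 -2.000
14 -2 -0.399 -2.001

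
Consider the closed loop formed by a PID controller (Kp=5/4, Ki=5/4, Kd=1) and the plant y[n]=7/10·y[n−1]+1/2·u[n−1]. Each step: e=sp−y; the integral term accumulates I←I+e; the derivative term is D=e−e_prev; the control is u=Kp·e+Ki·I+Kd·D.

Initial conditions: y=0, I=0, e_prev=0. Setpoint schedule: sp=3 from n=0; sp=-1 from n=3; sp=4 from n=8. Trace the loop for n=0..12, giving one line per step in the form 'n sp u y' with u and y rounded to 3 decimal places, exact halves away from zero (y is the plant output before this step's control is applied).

0 3 10.500 0.000
1 3 -7.125 5.250
2 3 13.294 0.113
3 -1 -25.380 6.726
4 -1 27.053 -7.982
5 -1 -34.651 7.939
6 -1 39.072 -11.768
7 -1 -47.908 11.298
8 4 72.988 -16.045
9 4 -78.875 25.262
10 4 100.411 -21.754
11 4 -112.974 34.978
12 4 139.466 -32.002

(exact arithmetic carried between steps; '≈' marks a value shown rounded to 6 d.p. or computed from one; I and e_prev carry over from the previous line; the table rounds u and y to 3 d.p., halves away from zero)
n=0: y=0, sp=3, e=sp−y=3; I=3, D=e−e_prev=3; u=5/4·3+5/4·3+1·3=10.5; next y=7/10·0+1/2·10.5=5.25
n=1: y=5.25, sp=3, e=sp−y=-2.25; I=0.75, D=e−e_prev=-5.25; u=5/4·(-2.25)+5/4·0.75+1·(-5.25)=-7.125; next y=7/10·5.25+1/2·(-7.125)=0.1125
n=2: y=0.1125, sp=3, e=sp−y=2.8875; I=3.6375, D=e−e_prev=5.1375; u=5/4·2.8875+5/4·3.6375+1·5.1375=13.29375; next y=7/10·0.1125+1/2·13.29375=6.725625
n=3: y=6.725625, sp=-1, e=sp−y=-7.725625; I=-4.088125, D=e−e_prev=-10.613125; u=5/4·(-7.725625)+5/4·(-4.088125)+1·(-10.613125)≈-25.380313; next y=7/10·6.725625+1/2·(-25.380313)≈-7.982219
n=4: y≈-7.982219, sp=-1, e=sp−y≈6.982219; I≈2.894094, D=e−e_prev≈14.707844; u=5/4·6.982219+5/4·2.894094+1·14.707844≈27.053234; next y=7/10·(-7.982219)+1/2·27.053234≈7.939064
n=5: y≈7.939064, sp=-1, e=sp−y≈-8.939064; I≈-6.044970, D=e−e_prev≈-15.921283; u=5/4·(-8.939064)+5/4·(-6.044970)+1·(-15.921283)≈-34.651326; next y=7/10·7.939064+1/2·(-34.651326)≈-11.768318
n=6: y≈-11.768318, sp=-1, e=sp−y≈10.768318; I≈4.723348, D=e−e_prev≈19.707382; u=5/4·10.768318+5/4·4.723348+1·19.707382≈39.071964; next y=7/10·(-11.768318)+1/2·39.071964≈11.298160
n=7: y≈11.298160, sp=-1, e=sp−y≈-12.298160; I≈-7.574812, D=e−e_prev≈-23.066478; u=5/4·(-12.298160)+5/4·(-7.574812)+1·(-23.066478)≈-47.907692; next y=7/10·11.298160+1/2·(-47.907692)≈-16.045134
n=8: y≈-16.045134, sp=4, e=sp−y≈20.045134; I≈12.470322, D=e−e_prev≈32.343294; u=5/4·20.045134+5/4·12.470322+1·32.343294≈72.987614; next y=7/10·(-16.045134)+1/2·72.987614≈25.262213
n=9: y≈25.262213, sp=4, e=sp−y≈-21.262213; I≈-8.791891, D=e−e_prev≈-41.307348; u=5/4·(-21.262213)+5/4·(-8.791891)+1·(-41.307348)≈-78.874978; next y=7/10·25.262213+1/2·(-78.874978)≈-21.753940
n=10: y≈-21.753940, sp=4, e=sp−y≈25.753940; I≈16.962049, D=e−e_prev≈47.016153; u=5/4·25.753940+5/4·16.962049+1·47.016153≈100.411138; next y=7/10·(-21.753940)+1/2·100.411138≈34.977811
n=11: y≈34.977811, sp=4, e=sp−y≈-30.977811; I≈-14.015763, D=e−e_prev≈-56.731751; u=5/4·(-30.977811)+5/4·(-14.015763)+1·(-56.731751)≈-112.973719; next y=7/10·34.977811+1/2·(-112.973719)≈-32.002391
n=12: y≈-32.002391, sp=4, e=sp−y≈36.002391; I≈21.986629, D=e−e_prev≈66.980203; u=5/4·36.002391+5/4·21.986629+1·66.980203≈139.466478; next y=7/10·(-32.002391)+1/2·139.466478≈47.331565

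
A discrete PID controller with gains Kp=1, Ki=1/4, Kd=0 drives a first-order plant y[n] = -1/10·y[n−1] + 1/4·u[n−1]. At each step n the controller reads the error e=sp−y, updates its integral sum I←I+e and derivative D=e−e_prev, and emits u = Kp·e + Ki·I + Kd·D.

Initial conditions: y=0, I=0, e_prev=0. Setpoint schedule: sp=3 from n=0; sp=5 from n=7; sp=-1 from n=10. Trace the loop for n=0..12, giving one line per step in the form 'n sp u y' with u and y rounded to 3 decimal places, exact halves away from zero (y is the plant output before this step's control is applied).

0 3 3.750 0.000
1 3 3.328 0.938
2 3 4.093 0.738
3 3 4.394 0.949
4 3 4.839 1.004
5 3 5.206 1.109
6 3 5.577 1.191
7 5 8.424 1.275
8 5 8.476 1.978
9 5 9.303 1.921
10 -1 2.307 2.134
11 -1 3.736 0.363
12 -1 2.728 0.898

(exact arithmetic carried between steps; '≈' marks a value shown rounded to 6 d.p. or computed from one; I and e_prev carry over from the previous line; the table rounds u and y to 3 d.p., halves away from zero)
n=0: y=0, sp=3, e=sp−y=3; I=3, D=e−e_prev=3; u=1·3+1/4·3+0·3=3.75; next y=-1/10·0+1/4·3.75=0.9375
n=1: y=0.9375, sp=3, e=sp−y=2.0625; I=5.0625, D=e−e_prev=-0.9375; u=1·2.0625+1/4·5.0625+0·(-0.9375)=3.328125; next y=-1/10·0.9375+1/4·3.328125≈0.738281
n=2: y≈0.738281, sp=3, e=sp−y≈2.261719; I≈7.324219, D=e−e_prev≈0.199219; u=1·2.261719+1/4·7.324219+0·0.199219≈4.092773; next y=-1/10·0.738281+1/4·4.092773≈0.949365
n=3: y≈0.949365, sp=3, e=sp−y≈2.050635; I≈9.374854, D=e−e_prev≈-0.211084; u=1·2.050635+1/4·9.374854+0·(-0.211084)≈4.394348; next y=-1/10·0.949365+1/4·4.394348≈1.003651
n=4: y≈1.003651, sp=3, e=sp−y≈1.996349; I≈11.371203, D=e−e_prev≈-0.054285; u=1·1.996349+1/4·11.371203+0·(-0.054285)≈4.839150; next y=-1/10·1.003651+1/4·4.839150≈1.109423
n=5: y≈1.109423, sp=3, e=sp−y≈1.890577; I≈13.261780, D=e−e_prev≈-0.105772; u=1·1.890577+1/4·13.261780+0·(-0.105772)≈5.206023; next y=-1/10·1.109423+1/4·5.206023≈1.190563
n=6: y≈1.190563, sp=3, e=sp−y≈1.809437; I≈15.071217, D=e−e_prev≈-0.081141; u=1·1.809437+1/4·15.071217+0·(-0.081141)≈5.577241; next y=-1/10·1.190563+1/4·5.577241≈1.275254
n=7: y≈1.275254, sp=5, e=sp−y≈3.724746; I≈18.795963, D=e−e_prev≈1.915310; u=1·3.724746+1/4·18.795963+0·1.915310≈8.423737; next y=-1/10·1.275254+1/4·8.423737≈1.978409
n=8: y≈1.978409, sp=5, e=sp−y≈3.021591; I≈21.817554, D=e−e_prev≈-0.703155; u=1·3.021591+1/4·21.817554+0·(-0.703155)≈8.475980; next y=-1/10·1.978409+1/4·8.475980≈1.921154
n=9: y≈1.921154, sp=5, e=sp−y≈3.078846; I≈24.896400, D=e−e_prev≈0.057255; u=1·3.078846+1/4·24.896400+0·0.057255≈9.302946; next y=-1/10·1.921154+1/4·9.302946≈2.133621
n=10: y≈2.133621, sp=-1, e=sp−y≈-3.133621; I≈21.762779, D=e−e_prev≈-6.212467; u=1·(-3.133621)+1/4·21.762779+0·(-6.212467)≈2.307074; next y=-1/10·2.133621+1/4·2.307074≈0.363406
n=11: y≈0.363406, sp=-1, e=sp−y≈-1.363406; I≈20.399373, D=e−e_prev≈1.770215; u=1·(-1.363406)+1/4·20.399373+0·1.770215≈3.736437; next y=-1/10·0.363406+1/4·3.736437≈0.897769
n=12: y≈0.897769, sp=-1, e=sp−y≈-1.897769; I≈18.501604, D=e−e_prev≈-0.534362; u=1·(-1.897769)+1/4·18.501604+0·(-0.534362)≈2.727632; next y=-1/10·0.897769+1/4·2.727632≈0.592131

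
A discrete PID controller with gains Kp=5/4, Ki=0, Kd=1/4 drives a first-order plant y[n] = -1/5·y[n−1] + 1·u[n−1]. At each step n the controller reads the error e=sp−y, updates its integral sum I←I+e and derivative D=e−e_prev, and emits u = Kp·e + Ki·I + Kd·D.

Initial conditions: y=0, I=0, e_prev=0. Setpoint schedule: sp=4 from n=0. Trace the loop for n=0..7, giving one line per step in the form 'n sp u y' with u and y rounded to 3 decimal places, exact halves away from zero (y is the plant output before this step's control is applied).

0 4 6.000 0.000
1 4 -4.000 6.000
2 4 14.300 -5.200
3 4 -19.310 15.340
4 4 42.402 -22.378
5 4 -70.911 46.878
6 4 137.149 -80.286
7 4 -244.881 153.206

(exact arithmetic carried between steps; '≈' marks a value shown rounded to 6 d.p. or computed from one; I and e_prev carry over from the previous line; the table rounds u and y to 3 d.p., halves away from zero)
n=0: y=0, sp=4, e=sp−y=4; I=4, D=e−e_prev=4; u=5/4·4+0·4+1/4·4=6; next y=-1/5·0+1·6=6
n=1: y=6, sp=4, e=sp−y=-2; I=2, D=e−e_prev=-6; u=5/4·(-2)+0·2+1/4·(-6)=-4; next y=-1/5·6+1·(-4)=-5.2
n=2: y=-5.2, sp=4, e=sp−y=9.2; I=11.2, D=e−e_prev=11.2; u=5/4·9.2+0·11.2+1/4·11.2=14.3; next y=-1/5·(-5.2)+1·14.3=15.34
n=3: y=15.34, sp=4, e=sp−y=-11.34; I=-0.14, D=e−e_prev=-20.54; u=5/4·(-11.34)+0·(-0.14)+1/4·(-20.54)=-19.31; next y=-1/5·15.34+1·(-19.31)=-22.378
n=4: y=-22.378, sp=4, e=sp−y=26.378; I=26.238, D=e−e_prev=37.718; u=5/4·26.378+0·26.238+1/4·37.718=42.402; next y=-1/5·(-22.378)+1·42.402=46.8776
n=5: y=46.8776, sp=4, e=sp−y=-42.8776; I=-16.6396, D=e−e_prev=-69.2556; u=5/4·(-42.8776)+0·(-16.6396)+1/4·(-69.2556)=-70.9109; next y=-1/5·46.8776+1·(-70.9109)=-80.28642
n=6: y=-80.28642, sp=4, e=sp−y=84.28642; I=67.64682, D=e−e_prev=127.16402; u=5/4·84.28642+0·67.64682+1/4·127.16402=137.14903; next y=-1/5·(-80.28642)+1·137.14903=153.206314
n=7: y=153.206314, sp=4, e=sp−y=-149.206314; I=-81.559494, D=e−e_prev=-233.492734; u=5/4·(-149.206314)+0·(-81.559494)+1/4·(-233.492734)=-244.881076; next y=-1/5·153.206314+1·(-244.881076)≈-275.522339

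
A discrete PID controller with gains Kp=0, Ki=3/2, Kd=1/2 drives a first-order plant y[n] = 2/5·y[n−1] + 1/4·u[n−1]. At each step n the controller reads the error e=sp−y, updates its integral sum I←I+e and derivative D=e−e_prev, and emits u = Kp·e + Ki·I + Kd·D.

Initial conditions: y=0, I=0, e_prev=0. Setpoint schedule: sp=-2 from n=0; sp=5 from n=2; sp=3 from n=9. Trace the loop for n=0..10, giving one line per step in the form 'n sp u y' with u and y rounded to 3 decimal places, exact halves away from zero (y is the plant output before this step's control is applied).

0 -2 -4.000 0.000
1 -2 -4.000 -1.000
2 5 8.800 -1.400
3 5 8.620 1.640
4 5 12.838 2.811
5 5 13.661 4.334
6 5 13.792 5.149
7 5 13.259 5.508
8 5 12.656 5.518
9 3 8.178 5.371
10 3 7.904 4.193

(exact arithmetic carried between steps; '≈' marks a value shown rounded to 6 d.p. or computed from one; I and e_prev carry over from the previous line; the table rounds u and y to 3 d.p., halves away from zero)
n=0: y=0, sp=-2, e=sp−y=-2; I=-2, D=e−e_prev=-2; u=0·(-2)+3/2·(-2)+1/2·(-2)=-4; next y=2/5·0+1/4·(-4)=-1
n=1: y=-1, sp=-2, e=sp−y=-1; I=-3, D=e−e_prev=1; u=0·(-1)+3/2·(-3)+1/2·1=-4; next y=2/5·(-1)+1/4·(-4)=-1.4
n=2: y=-1.4, sp=5, e=sp−y=6.4; I=3.4, D=e−e_prev=7.4; u=0·6.4+3/2·3.4+1/2·7.4=8.8; next y=2/5·(-1.4)+1/4·8.8=1.64
n=3: y=1.64, sp=5, e=sp−y=3.36; I=6.76, D=e−e_prev=-3.04; u=0·3.36+3/2·6.76+1/2·(-3.04)=8.62; next y=2/5·1.64+1/4·8.62=2.811
n=4: y=2.811, sp=5, e=sp−y=2.189; I=8.949, D=e−e_prev=-1.171; u=0·2.189+3/2·8.949+1/2·(-1.171)=12.838; next y=2/5·2.811+1/4·12.838=4.3339
n=5: y=4.3339, sp=5, e=sp−y=0.6661; I=9.6151, D=e−e_prev=-1.5229; u=0·0.6661+3/2·9.6151+1/2·(-1.5229)=13.6612; next y=2/5·4.3339+1/4·13.6612=5.14886
n=6: y=5.14886, sp=5, e=sp−y=-0.14886; I=9.46624, D=e−e_prev=-0.81496; u=0·(-0.14886)+3/2·9.46624+1/2·(-0.81496)=13.79188; next y=2/5·5.14886+1/4·13.79188=5.507514
n=7: y=5.507514, sp=5, e=sp−y=-0.507514; I=8.958726, D=e−e_prev=-0.358654; u=0·(-0.507514)+3/2·8.958726+1/2·(-0.358654)=13.258762; next y=2/5·5.507514+1/4·13.258762≈5.517696
n=8: y≈5.517696, sp=5, e=sp−y≈-0.517696; I≈8.441030, D=e−e_prev≈-0.010182; u=0·(-0.517696)+3/2·8.441030+1/2·(-0.010182)≈12.656454; next y=2/5·5.517696+1/4·12.656454≈5.371192
n=9: y≈5.371192, sp=3, e=sp−y≈-2.371192; I≈6.069838, D=e−e_prev≈-1.853496; u=0·(-2.371192)+3/2·6.069838+1/2·(-1.853496)≈8.178009; next y=2/5·5.371192+1/4·8.178009≈4.192979
n=10: y≈4.192979, sp=3, e=sp−y≈-1.192979; I≈4.876859, D=e−e_prev≈1.178213; u=0·(-1.192979)+3/2·4.876859+1/2·1.178213≈7.904395; next y=2/5·4.192979+1/4·7.904395≈3.653290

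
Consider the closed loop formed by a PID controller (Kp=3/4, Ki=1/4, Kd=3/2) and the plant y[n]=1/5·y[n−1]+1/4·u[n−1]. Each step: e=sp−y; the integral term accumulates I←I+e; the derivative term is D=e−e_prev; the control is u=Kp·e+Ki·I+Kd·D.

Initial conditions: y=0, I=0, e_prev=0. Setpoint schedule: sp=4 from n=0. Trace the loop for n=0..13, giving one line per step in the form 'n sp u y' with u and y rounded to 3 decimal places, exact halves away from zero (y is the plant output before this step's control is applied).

(exact arithmetic carried between steps; '≈' marks a value shown rounded to 6 d.p. or computed from one; I and e_prev carry over from the previous line; the table rounds u and y to 3 d.p., halves away from zero)
n=0: y=0, sp=4, e=sp−y=4; I=4, D=e−e_prev=4; u=3/4·4+1/4·4+3/2·4=10; next y=1/5·0+1/4·10=2.5
n=1: y=2.5, sp=4, e=sp−y=1.5; I=5.5, D=e−e_prev=-2.5; u=3/4·1.5+1/4·5.5+3/2·(-2.5)=-1.25; next y=1/5·2.5+1/4·(-1.25)=0.1875
n=2: y=0.1875, sp=4, e=sp−y=3.8125; I=9.3125, D=e−e_prev=2.3125; u=3/4·3.8125+1/4·9.3125+3/2·2.3125=8.65625; next y=1/5·0.1875+1/4·8.65625≈2.201563
n=3: y≈2.201563, sp=4, e=sp−y≈1.798438; I≈11.110938, D=e−e_prev≈-2.014063; u=3/4·1.798438+1/4·11.110938+3/2·(-2.014063)≈1.105469; next y=1/5·2.201563+1/4·1.105469≈0.716680
n=4: y≈0.716680, sp=4, e=sp−y≈3.283320; I≈14.394258, D=e−e_prev≈1.484883; u=3/4·3.283320+1/4·14.394258+3/2·1.484883≈8.288379; next y=1/5·0.716680+1/4·8.288379≈2.215431
n=5: y≈2.215431, sp=4, e=sp−y≈1.784569; I≈16.178827, D=e−e_prev≈-1.498751; u=3/4·1.784569+1/4·16.178827+3/2·(-1.498751)≈3.135007; next y=1/5·2.215431+1/4·3.135007≈1.226838
n=6: y≈1.226838, sp=4, e=sp−y≈2.773162; I≈18.951989, D=e−e_prev≈0.988593; u=3/4·2.773162+1/4·18.951989+3/2·0.988593≈8.300758; next y=1/5·1.226838+1/4·8.300758≈2.320557
n=7: y≈2.320557, sp=4, e=sp−y≈1.679443; I≈20.631432, D=e−e_prev≈-1.093719; u=3/4·1.679443+1/4·20.631432+3/2·(-1.093719)≈4.776862; next y=1/5·2.320557+1/4·4.776862≈1.658327
n=8: y≈1.658327, sp=4, e=sp−y≈2.341673; I≈22.973105, D=e−e_prev≈0.662230; u=3/4·2.341673+1/4·22.973105+3/2·0.662230≈8.492877; next y=1/5·1.658327+1/4·8.492877≈2.454885
n=9: y≈2.454885, sp=4, e=sp−y≈1.545115; I≈24.518221, D=e−e_prev≈-0.796558; u=3/4·1.545115+1/4·24.518221+3/2·(-0.796558)≈6.093555; next y=1/5·2.454885+1/4·6.093555≈2.014366
n=10: y≈2.014366, sp=4, e=sp−y≈1.985634; I≈26.503855, D=e−e_prev≈0.440519; u=3/4·1.985634+1/4·26.503855+3/2·0.440519≈8.775968; next y=1/5·2.014366+1/4·8.775968≈2.596865
n=11: y≈2.596865, sp=4, e=sp−y≈1.403135; I≈27.906990, D=e−e_prev≈-0.582499; u=3/4·1.403135+1/4·27.906990+3/2·(-0.582499)≈7.155350; next y=1/5·2.596865+1/4·7.155350≈2.308210
n=12: y≈2.308210, sp=4, e=sp−y≈1.691790; I≈29.598780, D=e−e_prev≈0.288655; u=3/4·1.691790+1/4·29.598780+3/2·0.288655≈9.101519; next y=1/5·2.308210+1/4·9.101519≈2.737022
n=13: y≈2.737022, sp=4, e=sp−y≈1.262978; I≈30.861758, D=e−e_prev≈-0.428811; u=3/4·1.262978+1/4·30.861758+3/2·(-0.428811)≈8.019456; next y=1/5·2.737022+1/4·8.019456≈2.552268

0 4 10.000 0.000
1 4 -1.250 2.500
2 4 8.656 0.188
3 4 1.105 2.202
4 4 8.288 0.717
5 4 3.135 2.215
6 4 8.301 1.227
7 4 4.777 2.321
8 4 8.493 1.658
9 4 6.094 2.455
10 4 8.776 2.014
11 4 7.155 2.597
12 4 9.102 2.308
13 4 8.019 2.737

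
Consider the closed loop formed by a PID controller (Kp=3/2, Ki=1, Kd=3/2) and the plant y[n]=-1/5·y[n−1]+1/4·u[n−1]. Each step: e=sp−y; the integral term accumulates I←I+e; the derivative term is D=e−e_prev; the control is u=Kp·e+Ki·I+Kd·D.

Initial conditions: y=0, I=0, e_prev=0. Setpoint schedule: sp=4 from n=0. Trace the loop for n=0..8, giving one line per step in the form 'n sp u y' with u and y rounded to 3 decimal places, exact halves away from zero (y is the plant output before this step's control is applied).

(exact arithmetic carried between steps; '≈' marks a value shown rounded to 6 d.p. or computed from one; I and e_prev carry over from the previous line; the table rounds u and y to 3 d.p., halves away from zero)
n=0: y=0, sp=4, e=sp−y=4; I=4, D=e−e_prev=4; u=3/2·4+1·4+3/2·4=16; next y=-1/5·0+1/4·16=4
n=1: y=4, sp=4, e=sp−y=0; I=4, D=e−e_prev=-4; u=3/2·0+1·4+3/2·(-4)=-2; next y=-1/5·4+1/4·(-2)=-1.3
n=2: y=-1.3, sp=4, e=sp−y=5.3; I=9.3, D=e−e_prev=5.3; u=3/2·5.3+1·9.3+3/2·5.3=25.2; next y=-1/5·(-1.3)+1/4·25.2=6.56
n=3: y=6.56, sp=4, e=sp−y=-2.56; I=6.74, D=e−e_prev=-7.86; u=3/2·(-2.56)+1·6.74+3/2·(-7.86)=-8.89; next y=-1/5·6.56+1/4·(-8.89)=-3.5345
n=4: y=-3.5345, sp=4, e=sp−y=7.5345; I=14.2745, D=e−e_prev=10.0945; u=3/2·7.5345+1·14.2745+3/2·10.0945=40.718; next y=-1/5·(-3.5345)+1/4·40.718=10.8864
n=5: y=10.8864, sp=4, e=sp−y=-6.8864; I=7.3881, D=e−e_prev=-14.4209; u=3/2·(-6.8864)+1·7.3881+3/2·(-14.4209)=-24.57285; next y=-1/5·10.8864+1/4·(-24.57285)≈-8.320493
n=6: y≈-8.320493, sp=4, e=sp−y≈12.320493; I≈19.708593, D=e−e_prev≈19.206893; u=3/2·12.320493+1·19.708593+3/2·19.206893≈66.99967; next y=-1/5·(-8.320493)+1/4·66.99967≈18.414016
n=7: y=18.414016, sp=4, e=sp−y=-14.414016; I≈5.294577, D=e−e_prev≈-26.734509; u=3/2·(-14.414016)+1·5.294577+3/2·(-26.734509)≈-56.428210; next y=-1/5·18.414016+1/4·(-56.428210)≈-17.789856
n=8: y≈-17.789856, sp=4, e=sp−y≈21.789856; I≈27.084432, D=e−e_prev≈36.203872; u=3/2·21.789856+1·27.084432+3/2·36.203872≈114.075024; next y=-1/5·(-17.789856)+1/4·114.075024≈32.076727

0 4 16.000 0.000
1 4 -2.000 4.000
2 4 25.200 -1.300
3 4 -8.890 6.560
4 4 40.718 -3.535
5 4 -24.573 10.886
6 4 67.000 -8.320
7 4 -56.428 18.414
8 4 114.075 -17.790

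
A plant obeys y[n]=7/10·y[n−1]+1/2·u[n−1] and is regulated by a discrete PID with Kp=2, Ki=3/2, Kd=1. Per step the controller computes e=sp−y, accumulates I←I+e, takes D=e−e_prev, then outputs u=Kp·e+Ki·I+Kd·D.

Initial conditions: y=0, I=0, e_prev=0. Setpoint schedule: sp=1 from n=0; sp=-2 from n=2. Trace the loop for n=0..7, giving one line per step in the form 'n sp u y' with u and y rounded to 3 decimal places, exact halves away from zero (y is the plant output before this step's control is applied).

0 1 4.500 0.000
1 1 -5.125 2.250
2 -2 -3.681 -0.988
3 -2 1.512 -2.532
4 -2 -6.055 -1.016
5 -2 6.237 -3.739
6 -2 -12.958 0.501
7 -2 17.362 -6.128

(exact arithmetic carried between steps; '≈' marks a value shown rounded to 6 d.p. or computed from one; I and e_prev carry over from the previous line; the table rounds u and y to 3 d.p., halves away from zero)
n=0: y=0, sp=1, e=sp−y=1; I=1, D=e−e_prev=1; u=2·1+3/2·1+1·1=4.5; next y=7/10·0+1/2·4.5=2.25
n=1: y=2.25, sp=1, e=sp−y=-1.25; I=-0.25, D=e−e_prev=-2.25; u=2·(-1.25)+3/2·(-0.25)+1·(-2.25)=-5.125; next y=7/10·2.25+1/2·(-5.125)=-0.9875
n=2: y=-0.9875, sp=-2, e=sp−y=-1.0125; I=-1.2625, D=e−e_prev=0.2375; u=2·(-1.0125)+3/2·(-1.2625)+1·0.2375=-3.68125; next y=7/10·(-0.9875)+1/2·(-3.68125)=-2.531875
n=3: y=-2.531875, sp=-2, e=sp−y=0.531875; I=-0.730625, D=e−e_prev=1.544375; u=2·0.531875+3/2·(-0.730625)+1·1.544375≈1.512188; next y=7/10·(-2.531875)+1/2·1.512188≈-1.016219
n=4: y≈-1.016219, sp=-2, e=sp−y≈-0.983781; I≈-1.714406, D=e−e_prev≈-1.515656; u=2·(-0.983781)+3/2·(-1.714406)+1·(-1.515656)≈-6.054828; next y=7/10·(-1.016219)+1/2·(-6.054828)≈-3.738767
n=5: y≈-3.738767, sp=-2, e=sp−y≈1.738767; I≈0.024361, D=e−e_prev≈2.722548; u=2·1.738767+3/2·0.024361+1·2.722548≈6.236624; next y=7/10·(-3.738767)+1/2·6.236624≈0.501175
n=6: y≈0.501175, sp=-2, e=sp−y≈-2.501175; I≈-2.476814, D=e−e_prev≈-4.239942; u=2·(-2.501175)+3/2·(-2.476814)+1·(-4.239942)≈-12.957514; next y=7/10·0.501175+1/2·(-12.957514)≈-6.127934
n=7: y≈-6.127934, sp=-2, e=sp−y≈4.127934; I≈1.651120, D=e−e_prev≈6.629109; u=2·4.127934+3/2·1.651120+1·6.629109≈17.361658; next y=7/10·(-6.127934)+1/2·17.361658≈4.391275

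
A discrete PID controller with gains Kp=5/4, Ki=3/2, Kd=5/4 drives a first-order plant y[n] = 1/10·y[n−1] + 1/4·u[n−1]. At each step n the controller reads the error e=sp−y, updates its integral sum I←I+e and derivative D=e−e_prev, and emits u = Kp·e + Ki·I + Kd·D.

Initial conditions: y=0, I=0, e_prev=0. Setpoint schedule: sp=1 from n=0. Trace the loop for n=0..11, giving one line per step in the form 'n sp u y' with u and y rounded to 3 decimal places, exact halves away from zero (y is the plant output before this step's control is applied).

0 1 4.000 0.000
1 1 0.250 1.000
2 1 4.850 0.163
3 1 0.794 1.229
4 1 5.413 0.321
5 1 1.041 1.385
6 1 5.739 0.399
7 1 1.104 1.475
8 1 5.942 0.424
9 1 1.075 1.528
10 1 6.089 0.422
11 1 1.003 1.564

(exact arithmetic carried between steps; '≈' marks a value shown rounded to 6 d.p. or computed from one; I and e_prev carry over from the previous line; the table rounds u and y to 3 d.p., halves away from zero)
n=0: y=0, sp=1, e=sp−y=1; I=1, D=e−e_prev=1; u=5/4·1+3/2·1+5/4·1=4; next y=1/10·0+1/4·4=1
n=1: y=1, sp=1, e=sp−y=0; I=1, D=e−e_prev=-1; u=5/4·0+3/2·1+5/4·(-1)=0.25; next y=1/10·1+1/4·0.25=0.1625
n=2: y=0.1625, sp=1, e=sp−y=0.8375; I=1.8375, D=e−e_prev=0.8375; u=5/4·0.8375+3/2·1.8375+5/4·0.8375=4.85; next y=1/10·0.1625+1/4·4.85=1.22875
n=3: y=1.22875, sp=1, e=sp−y=-0.22875; I=1.60875, D=e−e_prev=-1.06625; u=5/4·(-0.22875)+3/2·1.60875+5/4·(-1.06625)=0.794375; next y=1/10·1.22875+1/4·0.794375≈0.321469
n=4: y≈0.321469, sp=1, e=sp−y≈0.678531; I≈2.287281, D=e−e_prev≈0.907281; u=5/4·0.678531+3/2·2.287281+5/4·0.907281≈5.413188; next y=1/10·0.321469+1/4·5.413188≈1.385444
n=5: y≈1.385444, sp=1, e=sp−y≈-0.385444; I≈1.901838, D=e−e_prev≈-1.063975; u=5/4·(-0.385444)+3/2·1.901838+5/4·(-1.063975)≈1.040983; next y=1/10·1.385444+1/4·1.040983≈0.398790
n=6: y≈0.398790, sp=1, e=sp−y≈0.601210; I≈2.503047, D=e−e_prev≈0.986654; u=5/4·0.601210+3/2·2.503047+5/4·0.986654≈5.739401; next y=1/10·0.398790+1/4·5.739401≈1.474729
n=7: y≈1.474729, sp=1, e=sp−y≈-0.474729; I≈2.028318, D=e−e_prev≈-1.075939; u=5/4·(-0.474729)+3/2·2.028318+5/4·(-1.075939)≈1.104142; next y=1/10·1.474729+1/4·1.104142≈0.423508
n=8: y≈0.423508, sp=1, e=sp−y≈0.576492; I≈2.604810, D=e−e_prev≈1.051221; u=5/4·0.576492+3/2·2.604810+5/4·1.051221≈5.941855; next y=1/10·0.423508+1/4·5.941855≈1.527815
n=9: y≈1.527815, sp=1, e=sp−y≈-0.527815; I≈2.076995, D=e−e_prev≈-1.104306; u=5/4·(-0.527815)+3/2·2.076995+5/4·(-1.104306)≈1.075342; next y=1/10·1.527815+1/4·1.075342≈0.421617
n=10: y≈0.421617, sp=1, e=sp−y≈0.578383; I≈2.655378, D=e−e_prev≈1.106198; u=5/4·0.578383+3/2·2.655378+5/4·1.106198≈6.088793; next y=1/10·0.421617+1/4·6.088793≈1.564360
n=11: y≈1.564360, sp=1, e=sp−y≈-0.564360; I≈2.091018, D=e−e_prev≈-1.142743; u=5/4·(-0.564360)+3/2·2.091018+5/4·(-1.142743)≈1.002648; next y=1/10·1.564360+1/4·1.002648≈0.407098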